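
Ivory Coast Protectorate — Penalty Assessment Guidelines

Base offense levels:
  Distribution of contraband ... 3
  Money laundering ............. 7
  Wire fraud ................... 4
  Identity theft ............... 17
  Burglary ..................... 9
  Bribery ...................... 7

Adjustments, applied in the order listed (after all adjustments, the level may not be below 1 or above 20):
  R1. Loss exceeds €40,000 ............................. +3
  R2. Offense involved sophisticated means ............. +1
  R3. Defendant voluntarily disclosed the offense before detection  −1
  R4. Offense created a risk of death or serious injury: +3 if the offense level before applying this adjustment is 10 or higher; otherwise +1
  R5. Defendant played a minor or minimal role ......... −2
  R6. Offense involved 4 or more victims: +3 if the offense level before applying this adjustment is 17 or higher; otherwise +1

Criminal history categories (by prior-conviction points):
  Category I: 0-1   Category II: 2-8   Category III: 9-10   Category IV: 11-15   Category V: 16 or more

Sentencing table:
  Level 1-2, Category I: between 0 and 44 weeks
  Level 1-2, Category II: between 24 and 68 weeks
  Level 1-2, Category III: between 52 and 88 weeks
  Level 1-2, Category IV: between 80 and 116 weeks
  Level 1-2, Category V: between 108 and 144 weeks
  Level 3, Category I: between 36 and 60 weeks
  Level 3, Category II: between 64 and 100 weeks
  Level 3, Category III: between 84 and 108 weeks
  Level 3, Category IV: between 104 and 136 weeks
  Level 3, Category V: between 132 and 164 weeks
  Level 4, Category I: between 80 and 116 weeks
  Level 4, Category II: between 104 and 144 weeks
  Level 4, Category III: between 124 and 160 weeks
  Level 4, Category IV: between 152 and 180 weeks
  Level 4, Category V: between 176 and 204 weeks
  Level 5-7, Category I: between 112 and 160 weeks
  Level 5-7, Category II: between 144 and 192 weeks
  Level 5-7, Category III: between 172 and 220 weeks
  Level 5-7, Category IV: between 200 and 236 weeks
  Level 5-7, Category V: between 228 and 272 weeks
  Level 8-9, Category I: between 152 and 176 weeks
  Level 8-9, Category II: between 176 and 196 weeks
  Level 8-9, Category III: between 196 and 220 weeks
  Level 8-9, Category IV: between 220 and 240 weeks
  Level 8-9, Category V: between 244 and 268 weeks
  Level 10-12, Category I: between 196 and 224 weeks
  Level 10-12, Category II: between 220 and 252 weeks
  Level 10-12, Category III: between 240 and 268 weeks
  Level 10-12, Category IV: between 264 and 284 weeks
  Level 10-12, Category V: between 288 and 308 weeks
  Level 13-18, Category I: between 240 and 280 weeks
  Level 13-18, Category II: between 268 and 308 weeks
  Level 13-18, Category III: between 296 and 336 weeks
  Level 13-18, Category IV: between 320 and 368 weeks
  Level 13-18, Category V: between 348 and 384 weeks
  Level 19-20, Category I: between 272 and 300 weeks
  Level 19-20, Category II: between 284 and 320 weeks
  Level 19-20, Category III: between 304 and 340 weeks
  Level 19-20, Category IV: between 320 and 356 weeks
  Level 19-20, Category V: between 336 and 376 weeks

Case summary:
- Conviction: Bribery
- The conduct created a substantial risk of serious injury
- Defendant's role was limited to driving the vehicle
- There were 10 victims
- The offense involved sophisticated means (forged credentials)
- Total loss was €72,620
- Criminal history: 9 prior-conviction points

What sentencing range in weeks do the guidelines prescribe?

296-336 weeks

Base offense level for bribery: 7.
R1 applies: 7 + 3 = 10.
R2 applies: 10 + 1 = 11.
R4 applies (level before this adjustment is 11 ≥ 10, so +3): 11 + 3 = 14.
R5 applies: 14 − 2 = 12.
R6 applies (level before this adjustment is 12 < 17, so +1): 12 + 1 = 13.
Final offense level: 13.
Criminal history: 9 prior points → Category III (9-10).
Level 13 falls in the 13-18 band.
Grid: Level 13-18 × Category III = 296-336 weeks.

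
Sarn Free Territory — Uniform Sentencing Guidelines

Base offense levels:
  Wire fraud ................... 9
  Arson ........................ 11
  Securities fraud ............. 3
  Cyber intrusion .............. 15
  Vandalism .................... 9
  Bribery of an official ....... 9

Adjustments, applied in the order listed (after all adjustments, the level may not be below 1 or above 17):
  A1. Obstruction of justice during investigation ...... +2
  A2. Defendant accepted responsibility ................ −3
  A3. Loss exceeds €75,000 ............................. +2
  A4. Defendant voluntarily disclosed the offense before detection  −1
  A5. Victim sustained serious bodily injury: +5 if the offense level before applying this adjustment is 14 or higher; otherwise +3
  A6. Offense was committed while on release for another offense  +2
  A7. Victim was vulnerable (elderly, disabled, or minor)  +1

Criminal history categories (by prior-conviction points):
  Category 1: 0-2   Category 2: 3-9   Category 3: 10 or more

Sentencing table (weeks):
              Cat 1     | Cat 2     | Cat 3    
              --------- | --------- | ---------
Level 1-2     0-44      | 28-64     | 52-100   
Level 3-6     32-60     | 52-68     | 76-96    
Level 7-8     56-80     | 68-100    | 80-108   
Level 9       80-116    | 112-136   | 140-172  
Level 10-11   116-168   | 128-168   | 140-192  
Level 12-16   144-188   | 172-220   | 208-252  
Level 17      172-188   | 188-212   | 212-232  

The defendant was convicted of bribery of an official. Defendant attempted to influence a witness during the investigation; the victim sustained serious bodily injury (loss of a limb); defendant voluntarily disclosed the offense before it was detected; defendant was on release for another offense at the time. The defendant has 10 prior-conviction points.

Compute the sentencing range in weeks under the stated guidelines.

208-252 weeks

Base offense level for bribery of an official: 9.
A1 applies: 9 + 2 = 11.
A4 applies: 11 − 1 = 10.
A5 applies (level before this adjustment is 10 < 14, so +3): 10 + 3 = 13.
A6 applies: 13 + 2 = 15.
Final offense level: 15.
Criminal history: 10 prior points → Category 3 (10+).
Level 15 falls in the 12-16 band.
Grid: Level 12-16 × Category 3 = 208-252 weeks.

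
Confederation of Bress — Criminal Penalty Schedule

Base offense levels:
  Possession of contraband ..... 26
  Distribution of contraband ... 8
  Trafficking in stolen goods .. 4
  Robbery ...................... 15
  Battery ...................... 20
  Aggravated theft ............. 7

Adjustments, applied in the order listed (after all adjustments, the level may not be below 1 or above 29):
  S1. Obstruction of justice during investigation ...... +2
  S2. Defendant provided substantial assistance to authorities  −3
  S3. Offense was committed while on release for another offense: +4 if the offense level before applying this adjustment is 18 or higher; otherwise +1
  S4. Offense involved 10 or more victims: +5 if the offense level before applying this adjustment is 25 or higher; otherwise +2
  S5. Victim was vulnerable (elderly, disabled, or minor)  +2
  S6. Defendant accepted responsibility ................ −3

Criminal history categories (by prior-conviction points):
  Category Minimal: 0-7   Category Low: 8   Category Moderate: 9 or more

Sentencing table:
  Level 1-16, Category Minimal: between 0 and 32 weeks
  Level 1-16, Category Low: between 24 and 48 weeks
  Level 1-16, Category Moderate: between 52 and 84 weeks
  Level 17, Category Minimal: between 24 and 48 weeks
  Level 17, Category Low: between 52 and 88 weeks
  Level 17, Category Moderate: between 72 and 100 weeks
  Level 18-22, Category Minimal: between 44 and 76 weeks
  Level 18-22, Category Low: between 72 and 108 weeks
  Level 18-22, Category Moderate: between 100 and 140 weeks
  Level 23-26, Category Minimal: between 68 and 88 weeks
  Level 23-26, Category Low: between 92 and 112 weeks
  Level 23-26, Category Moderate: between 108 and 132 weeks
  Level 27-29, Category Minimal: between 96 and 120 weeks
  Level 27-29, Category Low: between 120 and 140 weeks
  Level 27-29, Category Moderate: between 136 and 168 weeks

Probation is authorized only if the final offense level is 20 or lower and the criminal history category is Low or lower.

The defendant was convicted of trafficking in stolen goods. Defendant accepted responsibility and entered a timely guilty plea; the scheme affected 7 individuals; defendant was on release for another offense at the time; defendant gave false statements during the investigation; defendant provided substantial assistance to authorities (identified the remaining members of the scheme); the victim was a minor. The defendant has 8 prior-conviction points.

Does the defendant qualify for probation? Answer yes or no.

Base offense level for trafficking in stolen goods: 4.
S1 applies: 4 + 2 = 6.
S2 applies: 6 − 3 = 3.
S3 applies (level before this adjustment is 3 < 18, so +1): 3 + 1 = 4.
S4 does not apply.
S5 applies: 4 + 2 = 6.
S6 applies: 6 − 3 = 3.
Final offense level: 3.
Criminal history: 8 prior points → Category Low (8).
Level 3 falls in the 1-16 band.
Grid: Level 1-16 × Category Low = 24-48 weeks.
Probation check: level 3 ≤ 20 and category Low ≤ Low → eligible.

Yes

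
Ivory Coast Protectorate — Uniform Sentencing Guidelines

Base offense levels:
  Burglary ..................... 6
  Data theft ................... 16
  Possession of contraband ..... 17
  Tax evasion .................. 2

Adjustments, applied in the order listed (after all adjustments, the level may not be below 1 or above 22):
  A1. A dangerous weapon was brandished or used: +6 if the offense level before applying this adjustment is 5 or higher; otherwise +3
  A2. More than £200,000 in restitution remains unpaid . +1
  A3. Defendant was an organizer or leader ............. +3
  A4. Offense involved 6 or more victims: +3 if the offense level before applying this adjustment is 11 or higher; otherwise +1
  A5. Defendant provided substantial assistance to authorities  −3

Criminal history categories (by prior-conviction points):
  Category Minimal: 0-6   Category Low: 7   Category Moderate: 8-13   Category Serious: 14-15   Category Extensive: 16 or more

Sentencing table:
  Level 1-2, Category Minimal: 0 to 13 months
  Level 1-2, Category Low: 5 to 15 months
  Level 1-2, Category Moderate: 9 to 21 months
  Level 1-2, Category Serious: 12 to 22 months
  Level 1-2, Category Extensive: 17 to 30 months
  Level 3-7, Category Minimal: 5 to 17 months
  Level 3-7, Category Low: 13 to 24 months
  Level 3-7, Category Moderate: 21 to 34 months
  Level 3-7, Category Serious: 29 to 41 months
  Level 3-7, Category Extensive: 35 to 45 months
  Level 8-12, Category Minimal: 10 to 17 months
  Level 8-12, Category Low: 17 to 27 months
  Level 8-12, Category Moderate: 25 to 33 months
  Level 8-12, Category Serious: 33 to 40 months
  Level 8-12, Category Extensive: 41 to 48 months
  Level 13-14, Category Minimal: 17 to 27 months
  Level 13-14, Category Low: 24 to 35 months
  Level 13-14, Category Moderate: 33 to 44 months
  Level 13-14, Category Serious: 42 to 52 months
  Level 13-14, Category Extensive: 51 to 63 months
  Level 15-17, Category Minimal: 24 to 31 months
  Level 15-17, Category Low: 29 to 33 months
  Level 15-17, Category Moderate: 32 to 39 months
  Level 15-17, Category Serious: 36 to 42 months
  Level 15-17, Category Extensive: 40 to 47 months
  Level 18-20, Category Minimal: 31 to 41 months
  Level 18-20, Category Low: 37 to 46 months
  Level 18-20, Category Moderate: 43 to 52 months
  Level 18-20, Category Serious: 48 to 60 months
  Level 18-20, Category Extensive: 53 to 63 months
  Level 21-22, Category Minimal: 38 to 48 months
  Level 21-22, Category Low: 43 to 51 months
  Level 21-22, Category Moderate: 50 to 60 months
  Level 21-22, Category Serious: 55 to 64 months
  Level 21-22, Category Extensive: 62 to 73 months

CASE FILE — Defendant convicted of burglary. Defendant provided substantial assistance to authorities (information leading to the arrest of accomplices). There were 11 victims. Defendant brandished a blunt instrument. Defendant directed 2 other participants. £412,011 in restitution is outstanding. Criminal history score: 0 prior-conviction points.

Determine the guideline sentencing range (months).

Base offense level for burglary: 6.
A1 applies (level before this adjustment is 6 ≥ 5, so +6): 6 + 6 = 12.
A2 applies: 12 + 1 = 13.
A3 applies: 13 + 3 = 16.
A4 applies (level before this adjustment is 16 ≥ 11, so +3): 16 + 3 = 19.
A5 applies: 19 − 3 = 16.
Final offense level: 16.
Criminal history: 0 prior points → Category Minimal (0-6).
Level 16 falls in the 15-17 band.
Grid: Level 15-17 × Category Minimal = 24-31 months.

24-31 months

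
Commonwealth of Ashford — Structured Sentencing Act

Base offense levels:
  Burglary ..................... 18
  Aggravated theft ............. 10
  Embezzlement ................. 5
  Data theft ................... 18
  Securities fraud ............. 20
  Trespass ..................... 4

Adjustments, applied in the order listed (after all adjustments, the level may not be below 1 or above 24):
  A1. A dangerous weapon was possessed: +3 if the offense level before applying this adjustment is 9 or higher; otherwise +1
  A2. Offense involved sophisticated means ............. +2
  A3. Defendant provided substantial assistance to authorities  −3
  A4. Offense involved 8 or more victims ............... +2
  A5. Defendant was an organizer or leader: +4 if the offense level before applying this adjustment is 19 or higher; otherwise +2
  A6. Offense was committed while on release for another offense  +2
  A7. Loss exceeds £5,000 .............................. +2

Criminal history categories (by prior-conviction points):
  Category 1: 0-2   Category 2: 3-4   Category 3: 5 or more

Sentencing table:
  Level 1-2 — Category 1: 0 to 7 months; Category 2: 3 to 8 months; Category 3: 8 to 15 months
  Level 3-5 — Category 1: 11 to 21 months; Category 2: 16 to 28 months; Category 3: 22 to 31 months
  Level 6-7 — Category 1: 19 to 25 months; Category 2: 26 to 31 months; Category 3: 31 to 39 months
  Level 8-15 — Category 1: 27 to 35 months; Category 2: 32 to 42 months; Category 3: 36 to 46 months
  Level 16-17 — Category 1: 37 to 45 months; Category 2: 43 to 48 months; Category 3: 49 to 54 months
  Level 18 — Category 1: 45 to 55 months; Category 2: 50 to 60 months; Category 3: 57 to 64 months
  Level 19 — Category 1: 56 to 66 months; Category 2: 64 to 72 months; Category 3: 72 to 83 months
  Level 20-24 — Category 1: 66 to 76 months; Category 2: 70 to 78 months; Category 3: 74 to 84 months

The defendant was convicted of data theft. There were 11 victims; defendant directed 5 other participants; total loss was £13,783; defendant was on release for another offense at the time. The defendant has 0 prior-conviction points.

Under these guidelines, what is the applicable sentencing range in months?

66-76 months

Base offense level for data theft: 18.
A2 does not apply.
A4 applies: 18 + 2 = 20.
A5 applies (level before this adjustment is 20 ≥ 19, so +4): 20 + 4 = 24.
A6 applies: 24 + 2 = 26.
A7 applies: 26 + 2 = 28.
Level 28 exceeds the maximum of 24; capped at 24.
Final offense level: 24.
Criminal history: 0 prior points → Category 1 (0-2).
Level 24 falls in the 20-24 band.
Grid: Level 20-24 × Category 1 = 66-76 months.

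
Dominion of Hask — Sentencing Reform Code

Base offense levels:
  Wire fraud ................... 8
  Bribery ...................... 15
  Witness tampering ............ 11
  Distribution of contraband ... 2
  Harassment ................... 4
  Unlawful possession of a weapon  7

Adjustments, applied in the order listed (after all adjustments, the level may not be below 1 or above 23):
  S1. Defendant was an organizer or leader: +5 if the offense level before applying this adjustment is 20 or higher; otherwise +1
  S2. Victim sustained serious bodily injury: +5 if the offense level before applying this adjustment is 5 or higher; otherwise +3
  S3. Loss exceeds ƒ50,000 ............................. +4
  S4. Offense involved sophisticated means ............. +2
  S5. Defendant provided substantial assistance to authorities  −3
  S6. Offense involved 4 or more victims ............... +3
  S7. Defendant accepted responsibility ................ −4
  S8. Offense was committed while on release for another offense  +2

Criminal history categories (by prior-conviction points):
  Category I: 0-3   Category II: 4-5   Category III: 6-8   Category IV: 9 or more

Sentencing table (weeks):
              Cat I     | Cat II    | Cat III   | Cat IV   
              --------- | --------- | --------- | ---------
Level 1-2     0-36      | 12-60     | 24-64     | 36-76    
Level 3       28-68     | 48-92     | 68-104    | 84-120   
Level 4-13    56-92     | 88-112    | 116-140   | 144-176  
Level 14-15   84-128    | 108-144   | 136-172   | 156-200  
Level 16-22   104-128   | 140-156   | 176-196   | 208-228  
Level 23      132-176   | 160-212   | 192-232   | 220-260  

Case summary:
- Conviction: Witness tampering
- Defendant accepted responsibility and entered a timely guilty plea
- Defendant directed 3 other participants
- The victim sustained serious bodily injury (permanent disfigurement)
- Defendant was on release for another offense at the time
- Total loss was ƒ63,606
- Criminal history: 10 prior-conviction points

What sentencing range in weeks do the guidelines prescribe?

Base offense level for witness tampering: 11.
S1 applies (level before this adjustment is 11 < 20, so +1): 11 + 1 = 12.
S2 applies (level before this adjustment is 12 ≥ 5, so +5): 12 + 5 = 17.
S3 applies: 17 + 4 = 21.
S4 does not apply.
S6 does not apply.
S7 applies: 21 − 4 = 17.
S8 applies: 17 + 2 = 19.
Final offense level: 19.
Criminal history: 10 prior points → Category IV (9+).
Level 19 falls in the 16-22 band.
Grid: Level 16-22 × Category IV = 208-228 weeks.

208-228 weeks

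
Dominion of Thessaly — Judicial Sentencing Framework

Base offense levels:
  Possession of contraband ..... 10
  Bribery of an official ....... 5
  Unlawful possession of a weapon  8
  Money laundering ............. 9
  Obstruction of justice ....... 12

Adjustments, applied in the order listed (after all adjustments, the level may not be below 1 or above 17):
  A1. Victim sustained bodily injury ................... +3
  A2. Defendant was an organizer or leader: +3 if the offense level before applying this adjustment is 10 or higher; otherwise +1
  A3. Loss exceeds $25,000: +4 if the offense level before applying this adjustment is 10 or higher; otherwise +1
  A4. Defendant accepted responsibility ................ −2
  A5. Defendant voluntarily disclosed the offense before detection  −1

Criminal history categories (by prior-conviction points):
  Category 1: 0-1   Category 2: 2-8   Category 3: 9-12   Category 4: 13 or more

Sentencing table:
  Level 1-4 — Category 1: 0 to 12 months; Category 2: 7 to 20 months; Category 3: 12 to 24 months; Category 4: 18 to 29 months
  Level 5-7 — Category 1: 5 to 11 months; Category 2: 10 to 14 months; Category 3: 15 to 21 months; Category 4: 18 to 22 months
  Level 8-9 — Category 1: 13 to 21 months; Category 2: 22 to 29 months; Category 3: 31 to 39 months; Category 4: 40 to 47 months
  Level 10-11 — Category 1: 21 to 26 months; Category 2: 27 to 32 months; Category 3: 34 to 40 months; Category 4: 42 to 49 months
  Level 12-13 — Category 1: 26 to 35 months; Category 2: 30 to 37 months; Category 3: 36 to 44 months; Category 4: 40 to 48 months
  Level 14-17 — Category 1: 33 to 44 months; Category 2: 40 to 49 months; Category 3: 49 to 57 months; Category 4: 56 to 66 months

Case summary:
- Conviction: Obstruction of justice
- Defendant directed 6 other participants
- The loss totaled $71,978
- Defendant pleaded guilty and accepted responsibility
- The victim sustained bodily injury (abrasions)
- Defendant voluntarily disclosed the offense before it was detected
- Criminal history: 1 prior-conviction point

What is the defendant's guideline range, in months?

33-44 months

Base offense level for obstruction of justice: 12.
A1 applies: 12 + 3 = 15.
A2 applies (level before this adjustment is 15 ≥ 10, so +3): 15 + 3 = 18.
A3 applies (level before this adjustment is 18 ≥ 10, so +4): 18 + 4 = 22.
A4 applies: 22 − 2 = 20.
A5 applies: 20 − 1 = 19.
Level 19 exceeds the maximum of 17; capped at 17.
Final offense level: 17.
Criminal history: 1 prior point → Category 1 (0-1).
Level 17 falls in the 14-17 band.
Grid: Level 14-17 × Category 1 = 33-44 months.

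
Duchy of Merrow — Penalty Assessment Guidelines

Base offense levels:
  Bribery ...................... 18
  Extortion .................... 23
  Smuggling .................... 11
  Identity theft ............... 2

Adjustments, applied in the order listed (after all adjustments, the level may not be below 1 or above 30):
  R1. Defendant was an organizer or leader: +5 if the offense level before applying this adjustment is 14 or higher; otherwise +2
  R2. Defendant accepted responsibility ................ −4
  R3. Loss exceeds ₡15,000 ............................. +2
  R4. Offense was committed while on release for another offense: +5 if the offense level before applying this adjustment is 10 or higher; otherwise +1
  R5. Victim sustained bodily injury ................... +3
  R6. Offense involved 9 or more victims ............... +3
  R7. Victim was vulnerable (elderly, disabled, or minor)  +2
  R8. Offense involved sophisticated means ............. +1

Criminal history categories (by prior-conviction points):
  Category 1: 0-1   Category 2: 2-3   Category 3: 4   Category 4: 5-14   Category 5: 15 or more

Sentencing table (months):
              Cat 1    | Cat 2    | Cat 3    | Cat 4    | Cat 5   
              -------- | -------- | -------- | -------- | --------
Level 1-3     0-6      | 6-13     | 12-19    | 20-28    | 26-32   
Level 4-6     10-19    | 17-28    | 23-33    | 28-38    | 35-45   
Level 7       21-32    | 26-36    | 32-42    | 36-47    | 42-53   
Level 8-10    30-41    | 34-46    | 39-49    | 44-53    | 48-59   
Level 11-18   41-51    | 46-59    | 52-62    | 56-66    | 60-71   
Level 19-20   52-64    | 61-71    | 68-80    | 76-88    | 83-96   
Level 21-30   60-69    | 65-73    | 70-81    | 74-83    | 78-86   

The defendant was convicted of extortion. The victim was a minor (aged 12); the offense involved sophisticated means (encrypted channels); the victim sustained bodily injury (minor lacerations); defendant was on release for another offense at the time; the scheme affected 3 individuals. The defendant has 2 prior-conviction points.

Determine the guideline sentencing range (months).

Base offense level for extortion: 23.
R1 does not apply.
R3 does not apply.
R4 applies (level before this adjustment is 23 ≥ 10, so +5): 23 + 5 = 28.
R5 applies: 28 + 3 = 31.
R6 does not apply.
R7 applies: 31 + 2 = 33.
R8 applies: 33 + 1 = 34.
Level 34 exceeds the maximum of 30; capped at 30.
Final offense level: 30.
Criminal history: 2 prior points → Category 2 (2-3).
Level 30 falls in the 21-30 band.
Grid: Level 21-30 × Category 2 = 65-73 months.

65-73 months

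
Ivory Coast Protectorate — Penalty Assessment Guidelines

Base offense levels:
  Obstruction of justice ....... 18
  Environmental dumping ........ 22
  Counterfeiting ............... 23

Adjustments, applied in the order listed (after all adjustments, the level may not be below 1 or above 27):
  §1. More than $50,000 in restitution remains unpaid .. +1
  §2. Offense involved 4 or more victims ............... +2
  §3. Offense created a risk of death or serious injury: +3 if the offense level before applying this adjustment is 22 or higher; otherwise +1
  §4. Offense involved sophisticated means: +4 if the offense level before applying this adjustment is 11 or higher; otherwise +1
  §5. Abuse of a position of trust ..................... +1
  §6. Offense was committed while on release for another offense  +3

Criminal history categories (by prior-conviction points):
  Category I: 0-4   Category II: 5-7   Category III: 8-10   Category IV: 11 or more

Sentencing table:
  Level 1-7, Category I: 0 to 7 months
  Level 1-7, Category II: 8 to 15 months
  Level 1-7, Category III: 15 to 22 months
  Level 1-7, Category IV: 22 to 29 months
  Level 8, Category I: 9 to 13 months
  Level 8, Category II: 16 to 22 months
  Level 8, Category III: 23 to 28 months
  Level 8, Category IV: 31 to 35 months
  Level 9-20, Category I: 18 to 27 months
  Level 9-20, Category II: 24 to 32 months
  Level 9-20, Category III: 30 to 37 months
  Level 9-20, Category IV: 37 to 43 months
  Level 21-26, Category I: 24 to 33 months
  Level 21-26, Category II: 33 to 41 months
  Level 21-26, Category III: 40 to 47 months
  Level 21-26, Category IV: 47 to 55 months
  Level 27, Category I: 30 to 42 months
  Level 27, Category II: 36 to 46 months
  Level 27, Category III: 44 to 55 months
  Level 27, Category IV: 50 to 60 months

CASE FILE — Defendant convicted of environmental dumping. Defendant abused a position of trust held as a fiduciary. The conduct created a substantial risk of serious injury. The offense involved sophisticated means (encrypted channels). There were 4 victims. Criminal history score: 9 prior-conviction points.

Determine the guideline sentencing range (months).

Base offense level for environmental dumping: 22.
§1 does not apply.
§2 applies: 22 + 2 = 24.
§3 applies (level before this adjustment is 24 ≥ 22, so +3): 24 + 3 = 27.
§4 applies (level before this adjustment is 27 ≥ 11, so +4): 27 + 4 = 31.
§5 applies: 31 + 1 = 32.
§6 does not apply.
Level 32 exceeds the maximum of 27; capped at 27.
Final offense level: 27.
Criminal history: 9 prior points → Category III (8-10).
Level 27 falls in the 27 band.
Grid: Level 27 × Category III = 44-55 months.

44-55 months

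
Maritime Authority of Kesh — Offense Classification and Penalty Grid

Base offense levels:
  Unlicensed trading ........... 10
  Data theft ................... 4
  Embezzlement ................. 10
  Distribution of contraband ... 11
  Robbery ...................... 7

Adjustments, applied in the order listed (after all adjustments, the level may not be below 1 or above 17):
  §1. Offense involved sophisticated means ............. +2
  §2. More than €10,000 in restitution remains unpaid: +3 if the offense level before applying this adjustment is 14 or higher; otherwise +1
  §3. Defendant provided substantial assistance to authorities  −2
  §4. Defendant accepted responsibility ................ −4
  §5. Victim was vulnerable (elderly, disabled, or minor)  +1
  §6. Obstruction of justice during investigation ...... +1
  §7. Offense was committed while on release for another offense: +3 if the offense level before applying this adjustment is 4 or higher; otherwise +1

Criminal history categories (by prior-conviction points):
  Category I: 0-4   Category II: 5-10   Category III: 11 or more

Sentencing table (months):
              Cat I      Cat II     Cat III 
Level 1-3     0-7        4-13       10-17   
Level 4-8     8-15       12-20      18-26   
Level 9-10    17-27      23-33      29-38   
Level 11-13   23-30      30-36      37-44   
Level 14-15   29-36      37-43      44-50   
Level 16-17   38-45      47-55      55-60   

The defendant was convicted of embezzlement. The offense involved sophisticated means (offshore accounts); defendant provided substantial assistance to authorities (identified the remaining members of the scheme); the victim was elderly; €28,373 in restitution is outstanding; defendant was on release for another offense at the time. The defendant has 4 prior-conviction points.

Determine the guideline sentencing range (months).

Base offense level for embezzlement: 10.
§1 applies: 10 + 2 = 12.
§2 applies (level before this adjustment is 12 < 14, so +1): 12 + 1 = 13.
§3 applies: 13 − 2 = 11.
§4 does not apply.
§5 applies: 11 + 1 = 12.
§7 applies (level before this adjustment is 12 ≥ 4, so +3): 12 + 3 = 15.
Final offense level: 15.
Criminal history: 4 prior points → Category I (0-4).
Level 15 falls in the 14-15 band.
Grid: Level 14-15 × Category I = 29-36 months.

29-36 months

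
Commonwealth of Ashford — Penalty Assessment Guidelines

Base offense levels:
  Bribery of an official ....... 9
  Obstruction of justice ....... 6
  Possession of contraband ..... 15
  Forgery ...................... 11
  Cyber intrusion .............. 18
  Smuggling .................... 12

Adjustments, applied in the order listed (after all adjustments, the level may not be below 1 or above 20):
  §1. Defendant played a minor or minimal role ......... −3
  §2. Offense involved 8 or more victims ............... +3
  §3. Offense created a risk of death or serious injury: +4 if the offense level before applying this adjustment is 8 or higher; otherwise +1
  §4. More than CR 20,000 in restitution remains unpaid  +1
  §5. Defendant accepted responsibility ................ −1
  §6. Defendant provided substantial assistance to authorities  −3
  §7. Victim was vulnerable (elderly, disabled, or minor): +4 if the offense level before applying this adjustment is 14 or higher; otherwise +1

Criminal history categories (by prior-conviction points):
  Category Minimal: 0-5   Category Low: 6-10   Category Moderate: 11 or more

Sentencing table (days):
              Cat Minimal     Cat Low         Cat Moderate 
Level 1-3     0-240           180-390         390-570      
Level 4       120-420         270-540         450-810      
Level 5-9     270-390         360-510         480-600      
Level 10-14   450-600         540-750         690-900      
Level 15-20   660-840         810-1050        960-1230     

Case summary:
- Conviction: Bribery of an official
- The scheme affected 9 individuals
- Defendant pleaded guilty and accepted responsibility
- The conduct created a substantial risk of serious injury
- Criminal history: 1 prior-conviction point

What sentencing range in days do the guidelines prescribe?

660-840 days

Base offense level for bribery of an official: 9.
§1 does not apply.
§2 applies: 9 + 3 = 12.
§3 applies (level before this adjustment is 12 ≥ 8, so +4): 12 + 4 = 16.
§5 applies: 16 − 1 = 15.
§6 does not apply.
§7 does not apply.
Final offense level: 15.
Criminal history: 1 prior point → Category Minimal (0-5).
Level 15 falls in the 15-20 band.
Grid: Level 15-20 × Category Minimal = 660-840 days.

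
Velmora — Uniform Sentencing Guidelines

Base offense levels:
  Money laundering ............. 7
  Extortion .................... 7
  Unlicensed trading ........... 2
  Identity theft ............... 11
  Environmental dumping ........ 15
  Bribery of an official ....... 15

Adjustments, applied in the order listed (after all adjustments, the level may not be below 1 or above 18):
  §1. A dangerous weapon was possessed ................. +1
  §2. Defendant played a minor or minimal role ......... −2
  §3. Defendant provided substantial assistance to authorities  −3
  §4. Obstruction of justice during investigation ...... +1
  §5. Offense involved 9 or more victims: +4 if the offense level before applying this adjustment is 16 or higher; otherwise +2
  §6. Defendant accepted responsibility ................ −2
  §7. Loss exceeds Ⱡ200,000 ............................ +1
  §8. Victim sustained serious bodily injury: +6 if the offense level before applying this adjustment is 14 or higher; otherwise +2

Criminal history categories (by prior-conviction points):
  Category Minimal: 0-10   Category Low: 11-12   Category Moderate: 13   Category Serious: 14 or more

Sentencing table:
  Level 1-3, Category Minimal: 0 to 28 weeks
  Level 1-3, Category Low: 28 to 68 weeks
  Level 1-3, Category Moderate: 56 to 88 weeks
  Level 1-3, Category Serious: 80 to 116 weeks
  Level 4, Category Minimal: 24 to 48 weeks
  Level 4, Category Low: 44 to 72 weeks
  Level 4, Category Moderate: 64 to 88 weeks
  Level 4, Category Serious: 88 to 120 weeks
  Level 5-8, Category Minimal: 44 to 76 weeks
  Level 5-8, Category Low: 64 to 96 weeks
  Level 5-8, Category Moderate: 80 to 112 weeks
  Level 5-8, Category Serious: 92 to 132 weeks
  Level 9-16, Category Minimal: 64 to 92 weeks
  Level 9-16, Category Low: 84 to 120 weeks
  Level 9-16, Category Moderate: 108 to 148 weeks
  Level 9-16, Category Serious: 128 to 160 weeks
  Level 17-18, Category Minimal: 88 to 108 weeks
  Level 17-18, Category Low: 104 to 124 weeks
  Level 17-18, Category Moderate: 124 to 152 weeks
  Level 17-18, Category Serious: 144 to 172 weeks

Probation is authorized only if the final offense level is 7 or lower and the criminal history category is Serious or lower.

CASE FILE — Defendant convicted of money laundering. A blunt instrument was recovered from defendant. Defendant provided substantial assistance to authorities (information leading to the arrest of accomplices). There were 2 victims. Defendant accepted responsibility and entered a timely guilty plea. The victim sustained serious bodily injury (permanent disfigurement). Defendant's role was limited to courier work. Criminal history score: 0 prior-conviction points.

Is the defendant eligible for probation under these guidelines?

Yes

Base offense level for money laundering: 7.
§1 applies: 7 + 1 = 8.
§2 applies: 8 − 2 = 6.
§3 applies: 6 − 3 = 3.
§5 does not apply.
§6 applies: 3 − 2 = 1.
§8 applies (level before this adjustment is 1 < 14, so +2): 1 + 2 = 3.
Final offense level: 3.
Criminal history: 0 prior points → Category Minimal (0-10).
Level 3 falls in the 1-3 band.
Grid: Level 1-3 × Category Minimal = 0-28 weeks.
Probation check: level 3 ≤ 7 and category Minimal ≤ Serious → eligible.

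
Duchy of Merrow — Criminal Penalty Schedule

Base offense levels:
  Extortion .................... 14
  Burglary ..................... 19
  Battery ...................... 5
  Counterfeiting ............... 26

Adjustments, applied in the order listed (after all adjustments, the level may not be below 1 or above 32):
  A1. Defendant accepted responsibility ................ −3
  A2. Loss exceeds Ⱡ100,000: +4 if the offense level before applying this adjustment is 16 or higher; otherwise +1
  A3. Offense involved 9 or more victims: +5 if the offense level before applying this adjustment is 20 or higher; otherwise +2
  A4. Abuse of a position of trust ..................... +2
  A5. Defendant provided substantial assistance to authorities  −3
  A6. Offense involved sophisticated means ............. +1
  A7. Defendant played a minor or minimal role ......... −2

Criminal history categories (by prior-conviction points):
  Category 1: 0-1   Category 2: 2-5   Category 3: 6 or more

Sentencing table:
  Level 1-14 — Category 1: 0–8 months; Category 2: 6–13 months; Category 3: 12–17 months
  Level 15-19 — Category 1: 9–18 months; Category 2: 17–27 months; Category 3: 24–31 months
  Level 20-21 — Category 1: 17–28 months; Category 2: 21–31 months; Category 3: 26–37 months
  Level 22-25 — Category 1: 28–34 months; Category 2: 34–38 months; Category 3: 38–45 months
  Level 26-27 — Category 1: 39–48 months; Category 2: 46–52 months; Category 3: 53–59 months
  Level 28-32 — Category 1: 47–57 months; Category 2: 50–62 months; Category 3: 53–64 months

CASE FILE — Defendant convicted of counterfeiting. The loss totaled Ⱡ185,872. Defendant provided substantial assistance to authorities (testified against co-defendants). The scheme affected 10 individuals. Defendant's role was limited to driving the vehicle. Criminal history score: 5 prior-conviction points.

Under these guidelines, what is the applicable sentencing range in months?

Base offense level for counterfeiting: 26.
A1 does not apply.
A2 applies (level before this adjustment is 26 ≥ 16, so +4): 26 + 4 = 30.
A3 applies (level before this adjustment is 30 ≥ 20, so +5): 30 + 5 = 35.
A5 applies: 35 − 3 = 32.
A7 applies: 32 − 2 = 30.
Final offense level: 30.
Criminal history: 5 prior points → Category 2 (2-5).
Level 30 falls in the 28-32 band.
Grid: Level 28-32 × Category 2 = 50-62 months.

50-62 months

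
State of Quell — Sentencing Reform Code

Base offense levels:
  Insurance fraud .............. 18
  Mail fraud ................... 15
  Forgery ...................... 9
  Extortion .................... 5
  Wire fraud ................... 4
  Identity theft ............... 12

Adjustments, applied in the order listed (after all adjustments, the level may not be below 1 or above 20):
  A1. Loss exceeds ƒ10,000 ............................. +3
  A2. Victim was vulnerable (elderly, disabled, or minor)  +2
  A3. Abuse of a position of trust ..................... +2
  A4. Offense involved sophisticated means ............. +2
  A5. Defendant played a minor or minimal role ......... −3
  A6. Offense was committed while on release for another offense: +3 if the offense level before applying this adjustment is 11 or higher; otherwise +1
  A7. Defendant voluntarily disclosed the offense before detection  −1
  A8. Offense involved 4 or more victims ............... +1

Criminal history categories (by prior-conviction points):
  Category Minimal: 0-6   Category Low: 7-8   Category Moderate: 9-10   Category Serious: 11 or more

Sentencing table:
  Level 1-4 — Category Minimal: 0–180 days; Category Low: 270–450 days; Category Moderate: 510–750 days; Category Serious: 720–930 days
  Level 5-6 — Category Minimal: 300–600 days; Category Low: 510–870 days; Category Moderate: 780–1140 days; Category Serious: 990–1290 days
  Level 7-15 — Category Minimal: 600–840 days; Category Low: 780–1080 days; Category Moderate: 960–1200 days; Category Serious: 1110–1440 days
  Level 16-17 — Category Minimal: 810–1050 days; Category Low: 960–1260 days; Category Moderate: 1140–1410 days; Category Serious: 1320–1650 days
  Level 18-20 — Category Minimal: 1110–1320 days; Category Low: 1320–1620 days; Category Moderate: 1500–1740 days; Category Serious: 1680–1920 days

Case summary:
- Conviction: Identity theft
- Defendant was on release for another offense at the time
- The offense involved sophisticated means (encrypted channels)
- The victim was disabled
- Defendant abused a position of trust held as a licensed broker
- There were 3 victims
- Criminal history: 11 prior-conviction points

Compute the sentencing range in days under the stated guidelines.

1680-1920 days

Base offense level for identity theft: 12.
A1 does not apply.
A2 applies: 12 + 2 = 14.
A3 applies: 14 + 2 = 16.
A4 applies: 16 + 2 = 18.
A6 applies (level before this adjustment is 18 ≥ 11, so +3): 18 + 3 = 21.
A8 does not apply.
Level 21 exceeds the maximum of 20; capped at 20.
Final offense level: 20.
Criminal history: 11 prior points → Category Serious (11+).
Level 20 falls in the 18-20 band.
Grid: Level 18-20 × Category Serious = 1680-1920 days.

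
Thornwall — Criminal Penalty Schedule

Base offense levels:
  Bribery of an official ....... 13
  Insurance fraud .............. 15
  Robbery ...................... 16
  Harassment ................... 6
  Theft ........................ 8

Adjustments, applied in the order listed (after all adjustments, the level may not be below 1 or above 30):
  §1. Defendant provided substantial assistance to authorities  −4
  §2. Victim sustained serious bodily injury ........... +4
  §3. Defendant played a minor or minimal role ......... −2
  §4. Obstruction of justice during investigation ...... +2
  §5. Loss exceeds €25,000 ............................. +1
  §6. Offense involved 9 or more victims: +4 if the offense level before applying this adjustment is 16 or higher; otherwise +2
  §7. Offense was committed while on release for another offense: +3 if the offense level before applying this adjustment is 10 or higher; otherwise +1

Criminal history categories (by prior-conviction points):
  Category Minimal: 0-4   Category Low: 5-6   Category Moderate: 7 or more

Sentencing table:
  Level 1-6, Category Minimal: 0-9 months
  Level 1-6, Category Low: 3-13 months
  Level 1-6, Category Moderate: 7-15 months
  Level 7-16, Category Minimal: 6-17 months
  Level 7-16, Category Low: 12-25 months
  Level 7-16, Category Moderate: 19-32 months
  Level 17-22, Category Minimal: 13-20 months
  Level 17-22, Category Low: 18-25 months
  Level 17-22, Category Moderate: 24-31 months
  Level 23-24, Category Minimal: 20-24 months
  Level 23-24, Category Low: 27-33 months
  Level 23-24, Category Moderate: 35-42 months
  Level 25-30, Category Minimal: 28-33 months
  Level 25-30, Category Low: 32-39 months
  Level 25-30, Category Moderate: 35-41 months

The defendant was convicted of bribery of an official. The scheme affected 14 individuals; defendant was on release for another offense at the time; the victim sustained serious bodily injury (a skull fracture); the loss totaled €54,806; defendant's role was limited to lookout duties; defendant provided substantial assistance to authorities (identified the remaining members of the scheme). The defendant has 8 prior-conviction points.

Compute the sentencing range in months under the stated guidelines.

24-31 months

Base offense level for bribery of an official: 13.
§1 applies: 13 − 4 = 9.
§2 applies: 9 + 4 = 13.
§3 applies: 13 − 2 = 11.
§4 does not apply.
§5 applies: 11 + 1 = 12.
§6 applies (level before this adjustment is 12 < 16, so +2): 12 + 2 = 14.
§7 applies (level before this adjustment is 14 ≥ 10, so +3): 14 + 3 = 17.
Final offense level: 17.
Criminal history: 8 prior points → Category Moderate (7+).
Level 17 falls in the 17-22 band.
Grid: Level 17-22 × Category Moderate = 24-31 months.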